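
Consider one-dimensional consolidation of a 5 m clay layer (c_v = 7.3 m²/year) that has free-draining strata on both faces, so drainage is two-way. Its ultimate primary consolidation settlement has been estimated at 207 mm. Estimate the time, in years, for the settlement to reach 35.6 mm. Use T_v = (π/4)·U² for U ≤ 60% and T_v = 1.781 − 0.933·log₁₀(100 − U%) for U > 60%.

t ≈ 0.0199 years

Drainage path length: H_d = H/2 = 2.5 m (double drainage).
U = S(t)/S_ult = 35.6/207 = 0.172.
U ≤ 60%: T_v = (π/4)·U² = (π/4)×0.17198² = 0.02323.
t = T_v·H_d²/c_v = 0.02323×2.5²/7.3 = 0.01989 years.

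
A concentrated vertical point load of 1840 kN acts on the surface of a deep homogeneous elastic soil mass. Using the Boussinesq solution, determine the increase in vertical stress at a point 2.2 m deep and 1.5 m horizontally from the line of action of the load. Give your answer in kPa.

Boussinesq vertical stress below a point load on an elastic half-space:
Δσ_z = 3P/(2πz²) · [1 + (r/z)²]^(−5/2)
r/z = 1.5/2.2 = 0.68182; [1+(r/z)²]^(−5/2) = 0.38503.
Δσ_z = 3×1840/(2π×2.2²) × 0.38503 = 181.52 × 0.38503 = 69.89 kPa

Δσ_z ≈ 69.9 kPa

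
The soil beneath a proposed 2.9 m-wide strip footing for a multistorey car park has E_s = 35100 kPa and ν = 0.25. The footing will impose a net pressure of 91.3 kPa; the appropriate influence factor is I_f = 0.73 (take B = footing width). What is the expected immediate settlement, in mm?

Immediate (elastic) settlement: S_e = q·B·(1−ν²)/E_s · I_f.
S_e = 91.3 × 2.9 × (1 − 0.25²) / 35100 × 0.73
    = 91.3 × 2.9 × 0.9375 / 35100 × 0.73
    = 0.005162 m = 5.162 mm

S_e ≈ 5.16 mm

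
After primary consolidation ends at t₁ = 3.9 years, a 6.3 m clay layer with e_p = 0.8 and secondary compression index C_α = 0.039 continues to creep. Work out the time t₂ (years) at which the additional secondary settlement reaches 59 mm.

S_s = C_α·H/(1+e_p)·log₁₀(t₂/t₁) ⇒ log₁₀(t₂/t₁) = S_s·(1+e_p)/(C_α·H).
log₁₀(t₂/t₁) = 0.059 × (1+0.8) / (0.039×6.3) = 0.4322
t₂ = t₁ × 10^0.4322 = 3.9 × 2.705 = 10.55 years

t₂ ≈ 10.6 years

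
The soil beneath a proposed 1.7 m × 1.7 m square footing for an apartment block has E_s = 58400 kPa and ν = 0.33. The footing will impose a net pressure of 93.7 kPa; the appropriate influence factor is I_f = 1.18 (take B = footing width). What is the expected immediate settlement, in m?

Immediate (elastic) settlement: S_e = q·B·(1−ν²)/E_s · I_f.
S_e = 93.7 × 1.7 × (1 − 0.33²) / 58400 × 1.18
    = 93.7 × 1.7 × 0.8911 / 58400 × 1.18
    = 0.002868 m

S_e ≈ 0.00287 m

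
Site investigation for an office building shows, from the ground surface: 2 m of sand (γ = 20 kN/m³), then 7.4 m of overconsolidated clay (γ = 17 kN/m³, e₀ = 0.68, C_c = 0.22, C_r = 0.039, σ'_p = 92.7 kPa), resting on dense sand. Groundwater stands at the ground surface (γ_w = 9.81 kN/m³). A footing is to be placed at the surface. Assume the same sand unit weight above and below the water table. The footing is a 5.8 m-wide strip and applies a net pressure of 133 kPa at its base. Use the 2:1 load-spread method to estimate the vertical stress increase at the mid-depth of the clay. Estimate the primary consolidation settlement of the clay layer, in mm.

Mid-depth of clay below the ground surface: z = 2 + 7.4/2 = 5.7 m.
Total vertical stress at mid-clay: σ_v = 20×2 + 17×3.7 = 102.9 kPa.
Pore pressure: u = 9.81×(5.7 − 0) = 55.917 kPa.
Initial effective stress: σ'_0 = σ_v − u = 102.9 − 55.917 = 46.983 kPa.
Stress increase at mid-clay by the 2:1 spreading method:
Δσ = qB/(B+z) = 133×5.8/(5.8+5.7) = 67.078 kPa
Final effective stress: σ'_f = 46.983 + 67.078 = 114.06 kPa.
σ'_f = 114.06 > σ'_p = 92.7 kPa, so the stress path crosses the preconsolidation pressure — recompression up to σ'_p, then virgin compression beyond:
S_c = H/(1+e₀)·[C_r·log₁₀(σ'_p/σ'_0) + C_c·log₁₀(σ'_f/σ'_p)]
    = 7.4/1.68 × [0.039×log₁₀(92.7/46.983) + 0.22×log₁₀(114.06/92.7)]
    = 4.4048 × [0.01151 + 0.019812] = 0.138 m

S_c ≈ 138 mm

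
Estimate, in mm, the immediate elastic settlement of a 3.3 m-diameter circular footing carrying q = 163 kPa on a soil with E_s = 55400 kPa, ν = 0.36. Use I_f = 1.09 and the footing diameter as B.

Immediate (elastic) settlement: S_e = q·B·(1−ν²)/E_s · I_f.
S_e = 163 × 3.3 × (1 − 0.36²) / 55400 × 1.09
    = 163 × 3.3 × 0.8704 / 55400 × 1.09
    = 0.009212 m = 9.212 mm

S_e ≈ 9.21 mm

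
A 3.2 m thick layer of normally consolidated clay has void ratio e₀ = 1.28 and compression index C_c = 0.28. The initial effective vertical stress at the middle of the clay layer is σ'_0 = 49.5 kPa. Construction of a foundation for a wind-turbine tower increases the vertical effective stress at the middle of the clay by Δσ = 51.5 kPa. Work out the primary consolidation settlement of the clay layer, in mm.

S_c ≈ 122 mm

Final effective stress: σ'_f = σ'_0 + Δσ = 49.5 + 51.5 = 101 kPa.
Normally consolidated clay, so the full stress increment lies on the virgin compression line:
S_c = C_c·H/(1+e₀)·log₁₀(σ'_f/σ'_0) = 0.28×3.2/(1+1.28)×log₁₀(101/49.5)
    = 0.39298 × 0.30972 = 0.1217 m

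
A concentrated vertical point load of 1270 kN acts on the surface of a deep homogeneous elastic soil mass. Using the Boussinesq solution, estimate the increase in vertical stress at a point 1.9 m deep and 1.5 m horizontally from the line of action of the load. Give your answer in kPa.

Δσ_z ≈ 50 kPa

Boussinesq vertical stress below a point load on an elastic half-space:
Δσ_z = 3P/(2πz²) · [1 + (r/z)²]^(−5/2)
r/z = 1.5/1.9 = 0.78947; [1+(r/z)²]^(−5/2) = 0.29787.
Δσ_z = 3×1270/(2π×1.9²) × 0.29787 = 167.97 × 0.29787 = 50.03 kPa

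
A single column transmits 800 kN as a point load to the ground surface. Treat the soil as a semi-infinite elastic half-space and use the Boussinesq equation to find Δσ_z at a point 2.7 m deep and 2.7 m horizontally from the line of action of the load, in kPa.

Boussinesq vertical stress below a point load on an elastic half-space:
Δσ_z = 3P/(2πz²) · [1 + (r/z)²]^(−5/2)
r/z = 2.7/2.7 = 1; [1+(r/z)²]^(−5/2) = 0.17678.
Δσ_z = 3×800/(2π×2.7²) × 0.17678 = 52.397 × 0.17678 = 9.263 kPa

Δσ_z ≈ 9.26 kPa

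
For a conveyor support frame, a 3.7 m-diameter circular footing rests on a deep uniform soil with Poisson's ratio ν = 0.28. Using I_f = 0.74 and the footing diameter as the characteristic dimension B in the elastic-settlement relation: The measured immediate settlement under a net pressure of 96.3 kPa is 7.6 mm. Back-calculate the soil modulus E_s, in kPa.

S_e = q·B·(1−ν²)/E_s · I_f  ⇒  E_s = q·B·(1−ν²)·I_f / S_e.
E_s = 96.3 × 3.7 × 0.9216 × 0.74 / 0.0076 = 31970 kPa

E_s ≈ 32000 kPa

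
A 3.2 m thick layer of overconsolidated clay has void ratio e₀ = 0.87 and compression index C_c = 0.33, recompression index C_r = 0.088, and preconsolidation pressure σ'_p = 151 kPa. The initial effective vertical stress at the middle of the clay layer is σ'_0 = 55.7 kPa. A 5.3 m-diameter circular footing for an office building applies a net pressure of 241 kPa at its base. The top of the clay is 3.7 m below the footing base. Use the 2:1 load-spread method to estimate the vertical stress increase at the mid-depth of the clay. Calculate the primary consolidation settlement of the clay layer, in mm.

S_c ≈ 47.9 mm

Mid-depth of clay below the footing base: z = 3.7 + 3.2/2 = 5.3 m.
Stress increase at mid-clay by the 2:1 spreading method:
Δσ ≈ qD²/(D+z)² = 241×5.3²/(5.3+5.3)² = 60.25 kPa
Final effective stress: σ'_f = 55.7 + 60.25 = 115.95 kPa.
σ'_f = 115.95 ≤ σ'_p = 151 kPa, so the clay remains overconsolidated and only the recompression index applies:
S_c = C_r·H/(1+e₀)·log₁₀(σ'_f/σ'_0) = 0.088×3.2/1.87×log₁₀(115.95/55.7)
    = 0.15059 × 0.31842 = 0.04795 m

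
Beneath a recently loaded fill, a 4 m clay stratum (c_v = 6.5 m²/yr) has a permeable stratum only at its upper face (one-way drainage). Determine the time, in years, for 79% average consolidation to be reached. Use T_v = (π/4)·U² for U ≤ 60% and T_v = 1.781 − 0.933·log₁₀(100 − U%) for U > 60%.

Drainage path length: H_d = H = 4 m (single drainage).
U > 60%: T_v = 1.781 − 0.933·log₁₀(100 − 79) = 0.54737.
t = T_v·H_d²/c_v = 0.54737×4²/6.5 = 1.347 years.

t ≈ 1.35 years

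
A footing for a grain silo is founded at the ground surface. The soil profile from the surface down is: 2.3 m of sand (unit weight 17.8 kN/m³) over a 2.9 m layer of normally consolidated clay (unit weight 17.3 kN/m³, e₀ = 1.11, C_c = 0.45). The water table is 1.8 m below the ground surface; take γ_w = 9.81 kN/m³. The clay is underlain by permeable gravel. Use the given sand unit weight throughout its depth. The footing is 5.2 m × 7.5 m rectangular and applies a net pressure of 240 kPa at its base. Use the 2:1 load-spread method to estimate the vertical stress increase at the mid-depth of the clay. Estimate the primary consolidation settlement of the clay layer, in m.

Mid-depth of clay below the ground surface: z = 2.3 + 2.9/2 = 3.75 m.
Total vertical stress at mid-clay: σ_v = 17.8×2.3 + 17.3×1.45 = 66.025 kPa.
Pore pressure: u = 9.81×(3.75 − 1.8) = 19.13 kPa.
Initial effective stress: σ'_0 = σ_v − u = 66.025 − 19.13 = 46.895 kPa.
Stress increase at mid-clay by the 2:1 spreading method:
Δσ = qBL/((B+z)(L+z)) = 240×5.2×7.5/((5.2+3.75)(7.5+3.75)) = 92.961 kPa
Final effective stress: σ'_f = σ'_0 + Δσ = 46.895 + 92.961 = 139.86 kPa.
Normally consolidated clay, so the full stress increment lies on the virgin compression line:
S_c = C_c·H/(1+e₀)·log₁₀(σ'_f/σ'_0) = 0.45×2.9/(1+1.11)×log₁₀(139.86/46.895)
    = 0.61848 × 0.47457 = 0.2935 m

S_c ≈ 0.294 m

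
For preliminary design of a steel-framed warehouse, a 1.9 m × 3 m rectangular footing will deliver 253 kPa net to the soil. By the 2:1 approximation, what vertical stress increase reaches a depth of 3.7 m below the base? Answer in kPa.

By the 2:1 method the load spreads at 1 horizontal : 2 vertical, so at depth z the loaded area has grown by z in each plan dimension:
Δσ = qBL/((B+z)(L+z)) = 253×1.9×3/((1.9+3.7)(3+3.7)) = 38.436 kPa

Δσ_z ≈ 38.4 kPa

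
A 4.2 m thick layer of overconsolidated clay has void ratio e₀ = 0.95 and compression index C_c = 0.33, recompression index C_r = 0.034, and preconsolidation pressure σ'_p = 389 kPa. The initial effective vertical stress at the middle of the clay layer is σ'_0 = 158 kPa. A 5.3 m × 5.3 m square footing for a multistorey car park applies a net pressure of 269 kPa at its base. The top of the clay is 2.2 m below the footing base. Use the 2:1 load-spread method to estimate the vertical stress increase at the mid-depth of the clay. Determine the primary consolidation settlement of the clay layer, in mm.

Mid-depth of clay below the footing base: z = 2.2 + 4.2/2 = 4.3 m.
Stress increase at mid-clay by the 2:1 spreading method:
Δσ = qBL/((B+z)(L+z)) = 269×5.3×5.3/((5.3+4.3)(5.3+4.3)) = 81.99 kPa
Final effective stress: σ'_f = 158 + 81.99 = 239.99 kPa.
σ'_f = 239.99 ≤ σ'_p = 389 kPa, so the clay remains overconsolidated and only the recompression index applies:
S_c = C_r·H/(1+e₀)·log₁₀(σ'_f/σ'_0) = 0.034×4.2/1.95×log₁₀(239.99/158)
    = 0.073229 × 0.18154 = 0.01329 m

S_c ≈ 13.3 mm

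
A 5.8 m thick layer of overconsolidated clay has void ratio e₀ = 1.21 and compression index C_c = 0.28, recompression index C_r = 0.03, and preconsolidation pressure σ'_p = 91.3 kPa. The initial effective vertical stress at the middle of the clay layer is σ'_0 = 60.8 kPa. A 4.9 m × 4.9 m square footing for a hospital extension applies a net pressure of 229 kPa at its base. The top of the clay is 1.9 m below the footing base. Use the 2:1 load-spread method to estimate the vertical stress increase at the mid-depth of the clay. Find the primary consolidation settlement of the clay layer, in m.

S_c ≈ 0.0991 m

Mid-depth of clay below the footing base: z = 1.9 + 5.8/2 = 4.8 m.
Stress increase at mid-clay by the 2:1 spreading method:
Δσ = qBL/((B+z)(L+z)) = 229×4.9×4.9/((4.9+4.8)(4.9+4.8)) = 58.436 kPa
Final effective stress: σ'_f = 60.8 + 58.436 = 119.24 kPa.
σ'_f = 119.24 > σ'_p = 91.3 kPa, so the stress path crosses the preconsolidation pressure — recompression up to σ'_p, then virgin compression beyond:
S_c = H/(1+e₀)·[C_r·log₁₀(σ'_p/σ'_0) + C_c·log₁₀(σ'_f/σ'_p)]
    = 5.8/2.21 × [0.03×log₁₀(91.3/60.8) + 0.28×log₁₀(119.24/91.3)]
    = 2.6244 × [0.005297 + 0.032466] = 0.09911 m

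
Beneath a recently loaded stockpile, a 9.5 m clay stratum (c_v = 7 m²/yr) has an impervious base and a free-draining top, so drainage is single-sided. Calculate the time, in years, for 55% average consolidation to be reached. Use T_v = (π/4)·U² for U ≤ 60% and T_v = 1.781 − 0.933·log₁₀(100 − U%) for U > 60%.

t ≈ 3.06 years

Drainage path length: H_d = H = 9.5 m (single drainage).
U ≤ 60%: T_v = (π/4)·U² = (π/4)×0.55² = 0.23758.
t = T_v·H_d²/c_v = 0.23758×9.5²/7 = 3.063 years.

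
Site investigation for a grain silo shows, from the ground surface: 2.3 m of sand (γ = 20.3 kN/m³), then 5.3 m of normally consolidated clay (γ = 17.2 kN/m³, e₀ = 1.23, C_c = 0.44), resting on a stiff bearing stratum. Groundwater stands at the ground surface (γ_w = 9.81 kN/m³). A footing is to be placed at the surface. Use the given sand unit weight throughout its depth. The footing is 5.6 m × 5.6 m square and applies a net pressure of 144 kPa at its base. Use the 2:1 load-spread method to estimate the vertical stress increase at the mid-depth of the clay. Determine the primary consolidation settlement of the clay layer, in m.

S_c ≈ 0.298 m

Mid-depth of clay below the ground surface: z = 2.3 + 5.3/2 = 4.95 m.
Total vertical stress at mid-clay: σ_v = 20.3×2.3 + 17.2×2.65 = 92.27 kPa.
Pore pressure: u = 9.81×(4.95 − 0) = 48.56 kPa.
Initial effective stress: σ'_0 = σ_v − u = 92.27 − 48.56 = 43.71 kPa.
Stress increase at mid-clay by the 2:1 spreading method:
Δσ = qBL/((B+z)(L+z)) = 144×5.6×5.6/((5.6+4.95)(5.6+4.95)) = 40.573 kPa
Final effective stress: σ'_f = σ'_0 + Δσ = 43.71 + 40.573 = 84.283 kPa.
Normally consolidated clay, so the full stress increment lies on the virgin compression line:
S_c = C_c·H/(1+e₀)·log₁₀(σ'_f/σ'_0) = 0.44×5.3/(1+1.23)×log₁₀(84.283/43.71)
    = 1.0457 × 0.28516 = 0.2982 m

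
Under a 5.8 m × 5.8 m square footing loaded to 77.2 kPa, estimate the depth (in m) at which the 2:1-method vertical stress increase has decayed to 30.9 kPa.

z ≈ 3.37 m

2:1 spreading — at depth z the loaded area has grown by z in each plan dimension:
qB²/(B+z)² = Δσ_z ⇒ z = B(√(q/Δσ_z) − 1) = 5.8×(√(77.2/30.9) − 1) = 3.368 m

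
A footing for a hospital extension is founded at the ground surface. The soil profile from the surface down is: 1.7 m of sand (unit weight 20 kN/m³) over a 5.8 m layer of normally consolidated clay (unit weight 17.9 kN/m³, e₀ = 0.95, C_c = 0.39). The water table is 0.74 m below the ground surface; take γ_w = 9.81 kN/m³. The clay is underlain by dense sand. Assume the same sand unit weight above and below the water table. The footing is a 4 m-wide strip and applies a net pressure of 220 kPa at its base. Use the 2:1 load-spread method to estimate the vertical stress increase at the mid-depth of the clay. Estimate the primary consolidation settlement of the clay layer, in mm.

Mid-depth of clay below the ground surface: z = 1.7 + 5.8/2 = 4.6 m.
Total vertical stress at mid-clay: σ_v = 20×1.7 + 17.9×2.9 = 85.91 kPa.
Pore pressure: u = 9.81×(4.6 − 0.74) = 37.867 kPa.
Initial effective stress: σ'_0 = σ_v − u = 85.91 − 37.867 = 48.043 kPa.
Stress increase at mid-clay by the 2:1 spreading method:
Δσ = qB/(B+z) = 220×4/(4+4.6) = 102.33 kPa
Final effective stress: σ'_f = σ'_0 + Δσ = 48.043 + 102.33 = 150.37 kPa.
Normally consolidated clay, so the full stress increment lies on the virgin compression line:
S_c = C_c·H/(1+e₀)·log₁₀(σ'_f/σ'_0) = 0.39×5.8/(1+0.95)×log₁₀(150.37/48.043)
    = 1.16 × 0.49553 = 0.5748 m

S_c ≈ 575 mm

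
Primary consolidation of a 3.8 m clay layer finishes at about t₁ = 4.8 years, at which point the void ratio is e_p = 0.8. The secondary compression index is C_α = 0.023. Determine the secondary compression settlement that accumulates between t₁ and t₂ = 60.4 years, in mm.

S_s ≈ 53.4 mm

Secondary compression: S_s = C_α·H/(1+e_p)·log₁₀(t₂/t₁)
S_s = 0.023×3.8/(1+0.8)×log₁₀(60.4/4.8)
    = 0.04856 × 1.1 = 0.0534 m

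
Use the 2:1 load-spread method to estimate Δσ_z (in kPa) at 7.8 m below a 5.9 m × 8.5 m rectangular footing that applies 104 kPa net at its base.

Δσ_z ≈ 23.4 kPa

By the 2:1 method the load spreads at 1 horizontal : 2 vertical, so at depth z the loaded area has grown by z in each plan dimension:
Δσ = qBL/((B+z)(L+z)) = 104×5.9×8.5/((5.9+7.8)(8.5+7.8)) = 23.356 kPa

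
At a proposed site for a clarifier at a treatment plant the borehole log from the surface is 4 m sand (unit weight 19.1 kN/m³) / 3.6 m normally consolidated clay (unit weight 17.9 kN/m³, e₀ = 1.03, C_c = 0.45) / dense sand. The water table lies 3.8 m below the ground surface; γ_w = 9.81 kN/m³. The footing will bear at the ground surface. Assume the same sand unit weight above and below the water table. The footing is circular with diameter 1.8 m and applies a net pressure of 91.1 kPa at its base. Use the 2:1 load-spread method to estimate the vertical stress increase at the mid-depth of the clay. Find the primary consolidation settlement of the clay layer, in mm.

Mid-depth of clay below the ground surface: z = 4 + 3.6/2 = 5.8 m.
Total vertical stress at mid-clay: σ_v = 19.1×4 + 17.9×1.8 = 108.62 kPa.
Pore pressure: u = 9.81×(5.8 − 3.8) = 19.62 kPa.
Initial effective stress: σ'_0 = σ_v − u = 108.62 − 19.62 = 89 kPa.
Stress increase at mid-clay by the 2:1 spreading method:
Δσ ≈ qD²/(D+z)² = 91.1×1.8²/(1.8+5.8)² = 5.1102 kPa
Final effective stress: σ'_f = σ'_0 + Δσ = 89 + 5.1102 = 94.11 kPa.
Normally consolidated clay, so the full stress increment lies on the virgin compression line:
S_c = C_c·H/(1+e₀)·log₁₀(σ'_f/σ'_0) = 0.45×3.6/(1+1.03)×log₁₀(94.11/89)
    = 0.79803 × 0.024246 = 0.01935 m

S_c ≈ 19.3 mm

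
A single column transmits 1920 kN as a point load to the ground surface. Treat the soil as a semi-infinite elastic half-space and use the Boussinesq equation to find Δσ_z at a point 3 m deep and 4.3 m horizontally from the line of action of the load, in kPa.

Δσ_z ≈ 6.25 kPa

Boussinesq vertical stress below a point load on an elastic half-space:
Δσ_z = 3P/(2πz²) · [1 + (r/z)²]^(−5/2)
r/z = 4.3/3 = 1.4333; [1+(r/z)²]^(−5/2) = 0.061329.
Δσ_z = 3×1920/(2π×3²) × 0.061329 = 101.86 × 0.061329 = 6.247 kPa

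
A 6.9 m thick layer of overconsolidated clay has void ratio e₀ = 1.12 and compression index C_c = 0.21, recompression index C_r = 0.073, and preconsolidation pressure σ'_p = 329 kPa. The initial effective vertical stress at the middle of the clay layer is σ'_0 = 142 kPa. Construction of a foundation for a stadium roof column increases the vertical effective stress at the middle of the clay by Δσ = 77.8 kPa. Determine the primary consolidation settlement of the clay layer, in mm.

Final effective stress: σ'_f = 142 + 77.8 = 219.8 kPa.
σ'_f = 219.8 ≤ σ'_p = 329 kPa, so the clay remains overconsolidated and only the recompression index applies:
S_c = C_r·H/(1+e₀)·log₁₀(σ'_f/σ'_0) = 0.073×6.9/2.12×log₁₀(219.8/142)
    = 0.23759 × 0.18974 = 0.04508 m

S_c ≈ 45.1 mm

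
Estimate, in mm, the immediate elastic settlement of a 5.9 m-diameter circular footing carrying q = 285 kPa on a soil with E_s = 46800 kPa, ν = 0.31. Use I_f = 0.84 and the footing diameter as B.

S_e ≈ 27.3 mm

Immediate (elastic) settlement: S_e = q·B·(1−ν²)/E_s · I_f.
S_e = 285 × 5.9 × (1 − 0.31²) / 46800 × 0.84
    = 285 × 5.9 × 0.9039 / 46800 × 0.84
    = 0.02728 m = 27.28 mm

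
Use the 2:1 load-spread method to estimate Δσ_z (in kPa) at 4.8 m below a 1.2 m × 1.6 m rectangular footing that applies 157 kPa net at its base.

By the 2:1 method the load spreads at 1 horizontal : 2 vertical, so at depth z the loaded area has grown by z in each plan dimension:
Δσ = qBL/((B+z)(L+z)) = 157×1.2×1.6/((1.2+4.8)(1.6+4.8)) = 7.85 kPa

Δσ_z ≈ 7.85 kPa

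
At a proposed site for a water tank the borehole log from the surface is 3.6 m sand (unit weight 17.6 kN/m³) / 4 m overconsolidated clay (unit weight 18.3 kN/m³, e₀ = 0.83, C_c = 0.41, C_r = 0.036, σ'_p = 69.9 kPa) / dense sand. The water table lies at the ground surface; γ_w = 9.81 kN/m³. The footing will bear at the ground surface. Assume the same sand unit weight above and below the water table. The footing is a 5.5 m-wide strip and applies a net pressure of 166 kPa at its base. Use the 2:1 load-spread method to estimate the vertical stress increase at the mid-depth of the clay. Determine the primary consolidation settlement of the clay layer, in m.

S_c ≈ 0.248 m

Mid-depth of clay below the ground surface: z = 3.6 + 4/2 = 5.6 m.
Total vertical stress at mid-clay: σ_v = 17.6×3.6 + 18.3×2 = 99.96 kPa.
Pore pressure: u = 9.81×(5.6 − 0) = 54.936 kPa.
Initial effective stress: σ'_0 = σ_v − u = 99.96 − 54.936 = 45.024 kPa.
Stress increase at mid-clay by the 2:1 spreading method:
Δσ = qB/(B+z) = 166×5.5/(5.5+5.6) = 82.252 kPa
Final effective stress: σ'_f = 45.024 + 82.252 = 127.28 kPa.
σ'_f = 127.28 > σ'_p = 69.9 kPa, so the stress path crosses the preconsolidation pressure — recompression up to σ'_p, then virgin compression beyond:
S_c = H/(1+e₀)·[C_r·log₁₀(σ'_p/σ'_0) + C_c·log₁₀(σ'_f/σ'_p)]
    = 4/1.83 × [0.036×log₁₀(69.9/45.024) + 0.41×log₁₀(127.28/69.9)]
    = 2.1858 × [0.0068772 + 0.10672] = 0.2483 m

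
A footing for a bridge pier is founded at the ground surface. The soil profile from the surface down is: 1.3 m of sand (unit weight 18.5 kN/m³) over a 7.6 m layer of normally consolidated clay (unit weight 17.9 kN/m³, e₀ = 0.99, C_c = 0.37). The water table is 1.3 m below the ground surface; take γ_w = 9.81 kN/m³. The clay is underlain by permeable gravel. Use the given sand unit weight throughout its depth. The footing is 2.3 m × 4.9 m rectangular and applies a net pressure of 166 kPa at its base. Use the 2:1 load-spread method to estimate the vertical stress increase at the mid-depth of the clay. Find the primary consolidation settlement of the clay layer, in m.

Mid-depth of clay below the ground surface: z = 1.3 + 7.6/2 = 5.1 m.
Total vertical stress at mid-clay: σ_v = 18.5×1.3 + 17.9×3.8 = 92.07 kPa.
Pore pressure: u = 9.81×(5.1 − 1.3) = 37.278 kPa.
Initial effective stress: σ'_0 = σ_v − u = 92.07 − 37.278 = 54.792 kPa.
Stress increase at mid-clay by the 2:1 spreading method:
Δσ = qBL/((B+z)(L+z)) = 166×2.3×4.9/((2.3+5.1)(4.9+5.1)) = 25.281 kPa
Final effective stress: σ'_f = σ'_0 + Δσ = 54.792 + 25.281 = 80.073 kPa.
Normally consolidated clay, so the full stress increment lies on the virgin compression line:
S_c = C_c·H/(1+e₀)·log₁₀(σ'_f/σ'_0) = 0.37×7.6/(1+0.99)×log₁₀(80.073/54.792)
    = 1.4131 × 0.16477 = 0.2328 m

S_c ≈ 0.233 m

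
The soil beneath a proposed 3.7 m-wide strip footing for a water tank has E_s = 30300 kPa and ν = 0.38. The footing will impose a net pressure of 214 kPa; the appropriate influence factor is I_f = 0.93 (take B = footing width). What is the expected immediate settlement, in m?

S_e ≈ 0.0208 m

Immediate (elastic) settlement: S_e = q·B·(1−ν²)/E_s · I_f.
S_e = 214 × 3.7 × (1 − 0.38²) / 30300 × 0.93
    = 214 × 3.7 × 0.8556 / 30300 × 0.93
    = 0.02079 m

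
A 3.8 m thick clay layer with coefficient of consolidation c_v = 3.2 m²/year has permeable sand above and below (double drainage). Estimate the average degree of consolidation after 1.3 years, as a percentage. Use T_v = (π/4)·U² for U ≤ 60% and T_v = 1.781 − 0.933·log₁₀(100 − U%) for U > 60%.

U ≈ 95.3 %

Drainage path length: H_d = H/2 = 1.9 m (double drainage).
T_v = c_v·t/H_d² = 3.2×1.3/1.9² = 1.1524.
T_v = 1.1524 corresponds to the U > 60% branch:
U = 1 − 10^((1.781 − T_v)/0.933)/100 = 0.9528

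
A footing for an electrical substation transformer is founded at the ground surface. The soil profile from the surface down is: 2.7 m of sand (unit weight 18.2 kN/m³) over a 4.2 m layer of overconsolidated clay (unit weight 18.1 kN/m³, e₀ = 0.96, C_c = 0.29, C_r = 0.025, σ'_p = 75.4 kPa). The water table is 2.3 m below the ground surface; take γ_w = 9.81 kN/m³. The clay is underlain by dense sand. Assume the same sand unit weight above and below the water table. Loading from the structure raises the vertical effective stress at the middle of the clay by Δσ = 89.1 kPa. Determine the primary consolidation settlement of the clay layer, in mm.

S_c ≈ 193 mm

Mid-depth of clay below the ground surface: z = 2.7 + 4.2/2 = 4.8 m.
Total vertical stress at mid-clay: σ_v = 18.2×2.7 + 18.1×2.1 = 87.15 kPa.
Pore pressure: u = 9.81×(4.8 − 2.3) = 24.525 kPa.
Initial effective stress: σ'_0 = σ_v − u = 87.15 − 24.525 = 62.625 kPa.
Final effective stress: σ'_f = 62.625 + 89.1 = 151.72 kPa.
σ'_f = 151.72 > σ'_p = 75.4 kPa, so the stress path crosses the preconsolidation pressure — recompression up to σ'_p, then virgin compression beyond:
S_c = H/(1+e₀)·[C_r·log₁₀(σ'_p/σ'_0) + C_c·log₁₀(σ'_f/σ'_p)]
    = 4.2/1.96 × [0.025×log₁₀(75.4/62.625) + 0.29×log₁₀(151.72/75.4)]
    = 2.1429 × [0.0020156 + 0.088065] = 0.193 m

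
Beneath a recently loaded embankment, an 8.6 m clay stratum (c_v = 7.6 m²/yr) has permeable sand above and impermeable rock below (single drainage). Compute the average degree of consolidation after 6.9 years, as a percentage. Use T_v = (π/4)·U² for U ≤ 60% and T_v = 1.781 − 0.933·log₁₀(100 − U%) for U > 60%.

Drainage path length: H_d = H = 8.6 m (single drainage).
T_v = c_v·t/H_d² = 7.6×6.9/8.6² = 0.70903.
T_v = 0.70903 corresponds to the U > 60% branch:
U = 1 − 10^((1.781 − T_v)/0.933)/100 = 0.8591

U ≈ 85.9 %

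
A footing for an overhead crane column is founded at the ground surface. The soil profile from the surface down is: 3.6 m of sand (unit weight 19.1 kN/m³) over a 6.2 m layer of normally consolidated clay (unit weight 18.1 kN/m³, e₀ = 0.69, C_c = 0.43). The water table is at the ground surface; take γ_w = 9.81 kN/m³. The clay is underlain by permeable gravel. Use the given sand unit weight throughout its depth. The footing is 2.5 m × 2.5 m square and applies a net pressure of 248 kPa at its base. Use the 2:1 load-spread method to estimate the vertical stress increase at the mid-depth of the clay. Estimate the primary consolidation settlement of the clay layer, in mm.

S_c ≈ 185 mm

Mid-depth of clay below the ground surface: z = 3.6 + 6.2/2 = 6.7 m.
Total vertical stress at mid-clay: σ_v = 19.1×3.6 + 18.1×3.1 = 124.87 kPa.
Pore pressure: u = 9.81×(6.7 − 0) = 65.727 kPa.
Initial effective stress: σ'_0 = σ_v − u = 124.87 − 65.727 = 59.143 kPa.
Stress increase at mid-clay by the 2:1 spreading method:
Δσ = qBL/((B+z)(L+z)) = 248×2.5×2.5/((2.5+6.7)(2.5+6.7)) = 18.313 kPa
Final effective stress: σ'_f = σ'_0 + Δσ = 59.143 + 18.313 = 77.456 kPa.
Normally consolidated clay, so the full stress increment lies on the virgin compression line:
S_c = C_c·H/(1+e₀)·log₁₀(σ'_f/σ'_0) = 0.43×6.2/(1+0.69)×log₁₀(77.456/59.143)
    = 1.5775 × 0.11715 = 0.1848 m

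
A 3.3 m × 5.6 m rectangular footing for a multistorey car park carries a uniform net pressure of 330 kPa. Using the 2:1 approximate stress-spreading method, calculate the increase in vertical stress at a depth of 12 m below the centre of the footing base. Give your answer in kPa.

By the 2:1 method the load spreads at 1 horizontal : 2 vertical, so at depth z the loaded area has grown by z in each plan dimension:
Δσ = qBL/((B+z)(L+z)) = 330×3.3×5.6/((3.3+12)(5.6+12)) = 22.647 kPa

Δσ_z ≈ 22.6 kPa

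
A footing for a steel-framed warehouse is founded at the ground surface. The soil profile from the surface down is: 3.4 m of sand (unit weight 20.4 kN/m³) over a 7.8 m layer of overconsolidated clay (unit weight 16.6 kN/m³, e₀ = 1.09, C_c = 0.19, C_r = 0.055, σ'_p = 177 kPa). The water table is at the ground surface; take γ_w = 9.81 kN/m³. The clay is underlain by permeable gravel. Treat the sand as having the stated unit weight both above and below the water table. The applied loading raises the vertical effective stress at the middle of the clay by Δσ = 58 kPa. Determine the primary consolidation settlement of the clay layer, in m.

S_c ≈ 0.0585 m

Mid-depth of clay below the ground surface: z = 3.4 + 7.8/2 = 7.3 m.
Total vertical stress at mid-clay: σ_v = 20.4×3.4 + 16.6×3.9 = 134.1 kPa.
Pore pressure: u = 9.81×(7.3 − 0) = 71.613 kPa.
Initial effective stress: σ'_0 = σ_v − u = 134.1 − 71.613 = 62.487 kPa.
Final effective stress: σ'_f = 62.487 + 58 = 120.49 kPa.
σ'_f = 120.49 ≤ σ'_p = 177 kPa, so the clay remains overconsolidated and only the recompression index applies:
S_c = C_r·H/(1+e₀)·log₁₀(σ'_f/σ'_0) = 0.055×7.8/2.09×log₁₀(120.49/62.487)
    = 0.20527 × 0.28516 = 0.05853 m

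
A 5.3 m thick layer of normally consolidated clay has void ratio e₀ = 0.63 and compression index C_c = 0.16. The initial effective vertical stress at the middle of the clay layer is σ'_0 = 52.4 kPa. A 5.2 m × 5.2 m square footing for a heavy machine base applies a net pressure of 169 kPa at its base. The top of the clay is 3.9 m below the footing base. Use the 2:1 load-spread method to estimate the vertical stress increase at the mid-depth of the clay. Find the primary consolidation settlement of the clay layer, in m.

S_c ≈ 0.111 m

Mid-depth of clay below the footing base: z = 3.9 + 5.3/2 = 6.55 m.
Stress increase at mid-clay by the 2:1 spreading method:
Δσ = qBL/((B+z)(L+z)) = 169×5.2×5.2/((5.2+6.55)(5.2+6.55)) = 33.099 kPa
Final effective stress: σ'_f = σ'_0 + Δσ = 52.4 + 33.099 = 85.499 kPa.
Normally consolidated clay, so the full stress increment lies on the virgin compression line:
S_c = C_c·H/(1+e₀)·log₁₀(σ'_f/σ'_0) = 0.16×5.3/(1+0.63)×log₁₀(85.499/52.4)
    = 0.52025 × 0.21263 = 0.1106 m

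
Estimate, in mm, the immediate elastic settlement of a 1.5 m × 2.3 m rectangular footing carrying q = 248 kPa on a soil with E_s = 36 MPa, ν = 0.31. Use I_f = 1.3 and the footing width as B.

S_e ≈ 12.1 mm

Immediate (elastic) settlement: S_e = q·B·(1−ν²)/E_s · I_f.
E_s = 36 MPa = 36000 kPa.
S_e = 248 × 1.5 × (1 − 0.31²) / 36000 × 1.3
    = 248 × 1.5 × 0.9039 / 36000 × 1.3
    = 0.01214 m = 12.14 mm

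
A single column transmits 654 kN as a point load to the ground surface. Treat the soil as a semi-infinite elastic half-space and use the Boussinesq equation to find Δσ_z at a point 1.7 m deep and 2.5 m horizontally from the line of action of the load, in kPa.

Δσ_z ≈ 6.07 kPa

Boussinesq vertical stress below a point load on an elastic half-space:
Δσ_z = 3P/(2πz²) · [1 + (r/z)²]^(−5/2)
r/z = 2.5/1.7 = 1.4706; [1+(r/z)²]^(−5/2) = 0.056218.
Δσ_z = 3×654/(2π×1.7²) × 0.056218 = 108.05 × 0.056218 = 6.074 kPa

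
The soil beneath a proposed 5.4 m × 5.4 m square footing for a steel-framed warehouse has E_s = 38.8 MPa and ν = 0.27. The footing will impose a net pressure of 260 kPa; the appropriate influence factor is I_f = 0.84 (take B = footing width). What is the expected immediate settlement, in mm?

S_e ≈ 28.2 mm

Immediate (elastic) settlement: S_e = q·B·(1−ν²)/E_s · I_f.
E_s = 38.8 MPa = 38800 kPa.
S_e = 260 × 5.4 × (1 − 0.27²) / 38800 × 0.84
    = 260 × 5.4 × 0.9271 / 38800 × 0.84
    = 0.02818 m = 28.18 mm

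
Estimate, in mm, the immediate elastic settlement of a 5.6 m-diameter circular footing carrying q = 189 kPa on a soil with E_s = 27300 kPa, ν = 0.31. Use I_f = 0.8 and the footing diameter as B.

S_e ≈ 28 mm

Immediate (elastic) settlement: S_e = q·B·(1−ν²)/E_s · I_f.
S_e = 189 × 5.6 × (1 − 0.31²) / 27300 × 0.8
    = 189 × 5.6 × 0.9039 / 27300 × 0.8
    = 0.02803 m = 28.03 mm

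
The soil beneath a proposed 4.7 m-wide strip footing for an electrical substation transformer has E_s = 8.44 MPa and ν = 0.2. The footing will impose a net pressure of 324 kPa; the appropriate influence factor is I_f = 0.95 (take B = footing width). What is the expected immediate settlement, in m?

Immediate (elastic) settlement: S_e = q·B·(1−ν²)/E_s · I_f.
E_s = 8.44 MPa = 8440 kPa.
S_e = 324 × 4.7 × (1 − 0.2²) / 8440 × 0.95
    = 324 × 4.7 × 0.96 / 8440 × 0.95
    = 0.1645 m

S_e ≈ 0.165 m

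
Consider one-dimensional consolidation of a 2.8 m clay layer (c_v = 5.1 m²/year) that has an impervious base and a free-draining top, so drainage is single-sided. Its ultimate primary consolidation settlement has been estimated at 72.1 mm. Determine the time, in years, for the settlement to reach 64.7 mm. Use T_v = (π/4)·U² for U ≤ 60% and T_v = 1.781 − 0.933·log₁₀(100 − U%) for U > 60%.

Drainage path length: H_d = H = 2.8 m (single drainage).
U = S(t)/S_ult = 64.7/72.1 = 0.8974.
U > 60%: T_v = 1.781 − 0.933·log₁₀(100 − 89.736) = 0.83746.
t = T_v·H_d²/c_v = 0.83746×2.8²/5.1 = 1.287 years.

t ≈ 1.29 years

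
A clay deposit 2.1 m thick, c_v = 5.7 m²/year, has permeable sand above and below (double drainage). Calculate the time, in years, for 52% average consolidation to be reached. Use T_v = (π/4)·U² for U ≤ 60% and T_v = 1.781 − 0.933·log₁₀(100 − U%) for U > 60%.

t ≈ 0.0411 years

Drainage path length: H_d = H/2 = 1.05 m (double drainage).
U ≤ 60%: T_v = (π/4)·U² = (π/4)×0.52² = 0.21237.
t = T_v·H_d²/c_v = 0.21237×1.05²/5.7 = 0.04108 years.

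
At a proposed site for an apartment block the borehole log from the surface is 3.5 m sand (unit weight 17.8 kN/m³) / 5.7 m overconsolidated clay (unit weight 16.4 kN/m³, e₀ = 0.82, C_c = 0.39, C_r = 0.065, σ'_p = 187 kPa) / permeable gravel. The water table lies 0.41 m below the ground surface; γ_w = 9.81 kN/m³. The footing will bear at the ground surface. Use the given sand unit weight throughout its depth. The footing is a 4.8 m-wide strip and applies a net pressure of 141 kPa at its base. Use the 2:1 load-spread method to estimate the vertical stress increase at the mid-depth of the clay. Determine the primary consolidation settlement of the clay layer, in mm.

Mid-depth of clay below the ground surface: z = 3.5 + 5.7/2 = 6.35 m.
Total vertical stress at mid-clay: σ_v = 17.8×3.5 + 16.4×2.85 = 109.04 kPa.
Pore pressure: u = 9.81×(6.35 − 0.41) = 58.271 kPa.
Initial effective stress: σ'_0 = σ_v − u = 109.04 − 58.271 = 50.769 kPa.
Stress increase at mid-clay by the 2:1 spreading method:
Δσ = qB/(B+z) = 141×4.8/(4.8+6.35) = 60.7 kPa
Final effective stress: σ'_f = 50.769 + 60.7 = 111.47 kPa.
σ'_f = 111.47 ≤ σ'_p = 187 kPa, so the clay remains overconsolidated and only the recompression index applies:
S_c = C_r·H/(1+e₀)·log₁₀(σ'_f/σ'_0) = 0.065×5.7/1.82×log₁₀(111.47/50.769)
    = 0.20357 × 0.34156 = 0.06953 m

S_c ≈ 69.5 mm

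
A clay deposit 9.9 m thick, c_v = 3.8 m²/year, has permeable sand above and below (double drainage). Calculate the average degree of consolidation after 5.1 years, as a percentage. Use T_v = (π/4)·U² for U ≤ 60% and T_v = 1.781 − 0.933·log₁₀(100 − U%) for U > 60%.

Drainage path length: H_d = H/2 = 4.95 m (double drainage).
T_v = c_v·t/H_d² = 3.8×5.1/4.95² = 0.79094.
T_v = 0.79094 corresponds to the U > 60% branch:
U = 1 − 10^((1.781 − T_v)/0.933)/100 = 0.8849

U ≈ 88.5 %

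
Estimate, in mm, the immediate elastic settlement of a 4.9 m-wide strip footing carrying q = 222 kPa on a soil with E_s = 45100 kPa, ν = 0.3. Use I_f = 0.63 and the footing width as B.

S_e ≈ 13.8 mm

Immediate (elastic) settlement: S_e = q·B·(1−ν²)/E_s · I_f.
S_e = 222 × 4.9 × (1 − 0.3²) / 45100 × 0.63
    = 222 × 4.9 × 0.91 / 45100 × 0.63
    = 0.01383 m = 13.83 mm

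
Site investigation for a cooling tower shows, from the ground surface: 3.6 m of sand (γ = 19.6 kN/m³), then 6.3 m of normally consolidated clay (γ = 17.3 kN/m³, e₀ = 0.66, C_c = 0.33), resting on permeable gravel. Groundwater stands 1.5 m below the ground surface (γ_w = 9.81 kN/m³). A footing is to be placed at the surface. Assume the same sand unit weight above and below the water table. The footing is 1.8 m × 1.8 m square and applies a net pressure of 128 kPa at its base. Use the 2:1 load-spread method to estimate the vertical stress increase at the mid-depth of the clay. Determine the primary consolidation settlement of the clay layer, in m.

S_c ≈ 0.0404 m

Mid-depth of clay below the ground surface: z = 3.6 + 6.3/2 = 6.75 m.
Total vertical stress at mid-clay: σ_v = 19.6×3.6 + 17.3×3.15 = 125.06 kPa.
Pore pressure: u = 9.81×(6.75 − 1.5) = 51.503 kPa.
Initial effective stress: σ'_0 = σ_v − u = 125.06 − 51.503 = 73.557 kPa.
Stress increase at mid-clay by the 2:1 spreading method:
Δσ = qBL/((B+z)(L+z)) = 128×1.8×1.8/((1.8+6.75)(1.8+6.75)) = 5.6731 kPa
Final effective stress: σ'_f = σ'_0 + Δσ = 73.557 + 5.6731 = 79.23 kPa.
Normally consolidated clay, so the full stress increment lies on the virgin compression line:
S_c = C_c·H/(1+e₀)·log₁₀(σ'_f/σ'_0) = 0.33×6.3/(1+0.66)×log₁₀(79.23/73.557)
    = 1.2524 × 0.032266 = 0.04041 m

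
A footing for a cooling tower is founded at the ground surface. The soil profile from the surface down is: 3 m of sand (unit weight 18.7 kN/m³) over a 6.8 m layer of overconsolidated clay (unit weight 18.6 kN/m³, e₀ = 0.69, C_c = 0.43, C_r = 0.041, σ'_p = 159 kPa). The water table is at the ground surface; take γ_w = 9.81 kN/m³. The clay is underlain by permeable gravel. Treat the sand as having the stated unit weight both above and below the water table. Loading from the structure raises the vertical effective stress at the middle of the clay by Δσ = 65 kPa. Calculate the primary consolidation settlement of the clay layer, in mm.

S_c ≈ 54.8 mm

Mid-depth of clay below the ground surface: z = 3 + 6.8/2 = 6.4 m.
Total vertical stress at mid-clay: σ_v = 18.7×3 + 18.6×3.4 = 119.34 kPa.
Pore pressure: u = 9.81×(6.4 − 0) = 62.784 kPa.
Initial effective stress: σ'_0 = σ_v − u = 119.34 − 62.784 = 56.556 kPa.
Final effective stress: σ'_f = 56.556 + 65 = 121.56 kPa.
σ'_f = 121.56 ≤ σ'_p = 159 kPa, so the clay remains overconsolidated and only the recompression index applies:
S_c = C_r·H/(1+e₀)·log₁₀(σ'_f/σ'_0) = 0.041×6.8/1.69×log₁₀(121.56/56.556)
    = 0.16497 × 0.33231 = 0.05482 m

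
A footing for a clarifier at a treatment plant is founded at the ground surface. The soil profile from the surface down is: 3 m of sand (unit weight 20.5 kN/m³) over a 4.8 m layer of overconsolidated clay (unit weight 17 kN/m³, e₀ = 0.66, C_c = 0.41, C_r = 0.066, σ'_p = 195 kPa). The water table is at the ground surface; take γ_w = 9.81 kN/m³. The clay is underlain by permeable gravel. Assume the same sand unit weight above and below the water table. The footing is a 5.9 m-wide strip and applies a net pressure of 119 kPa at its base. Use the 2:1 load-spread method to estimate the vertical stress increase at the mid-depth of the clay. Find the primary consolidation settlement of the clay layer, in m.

Mid-depth of clay below the ground surface: z = 3 + 4.8/2 = 5.4 m.
Total vertical stress at mid-clay: σ_v = 20.5×3 + 17×2.4 = 102.3 kPa.
Pore pressure: u = 9.81×(5.4 − 0) = 52.974 kPa.
Initial effective stress: σ'_0 = σ_v − u = 102.3 − 52.974 = 49.326 kPa.
Stress increase at mid-clay by the 2:1 spreading method:
Δσ = qB/(B+z) = 119×5.9/(5.9+5.4) = 62.133 kPa
Final effective stress: σ'_f = 49.326 + 62.133 = 111.46 kPa.
σ'_f = 111.46 ≤ σ'_p = 195 kPa, so the clay remains overconsolidated and only the recompression index applies:
S_c = C_r·H/(1+e₀)·log₁₀(σ'_f/σ'_0) = 0.066×4.8/1.66×log₁₀(111.46/49.326)
    = 0.19085 × 0.35404 = 0.06757 m

S_c ≈ 0.0676 m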